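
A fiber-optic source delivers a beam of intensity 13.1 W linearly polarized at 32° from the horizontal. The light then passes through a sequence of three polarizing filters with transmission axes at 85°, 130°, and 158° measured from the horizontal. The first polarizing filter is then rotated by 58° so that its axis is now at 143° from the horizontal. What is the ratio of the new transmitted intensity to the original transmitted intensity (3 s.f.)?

I_new/I_old ≈ 0.673

Before rotation:
I₁ = I₀ cos²(85° − 32°) = I₀ cos²(53°) = 0.3622 I₀.
I₂ = I₁ cos²(130° − 85°) = 0.3622 I₀ · cos²(45°) = 0.1811 I₀.
I₃ = I₂ cos²(158° − 130°) = 0.1811 I₀ · cos²(28°) = 0.1412 I₀.
After rotation:
I₁ = I₀ cos²(143° − 32°) = I₀ cos²(69°) = 0.1284 I₀.
I₂ = I₁ cos²(130° − 143°) = 0.1284 I₀ · cos²(13°) = 0.1219 I₀.
I₃ = I₂ cos²(158° − 130°) = 0.1219 I₀ · cos²(28°) = 0.09506 I₀.
Ratio = 0.09506 / 0.1412 = 0.6733.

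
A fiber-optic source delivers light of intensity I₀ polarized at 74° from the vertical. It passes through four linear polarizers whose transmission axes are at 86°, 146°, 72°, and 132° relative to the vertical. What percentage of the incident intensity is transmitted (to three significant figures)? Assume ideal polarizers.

≈ 0.454%

I₁ = I₀ cos²(86° − 74°) = I₀ cos²(12°) = 0.9568 I₀.
I₂ = I₁ cos²(146° − 86°) = 0.9568 I₀ · cos²(60°) = 0.2392 I₀.
I₃ = I₂ cos²(72° − 146°) = 0.2392 I₀ · cos²(74°) = 0.01817 I₀.
I₄ = I₃ cos²(132° − 72°) = 0.01817 I₀ · cos²(60°) = 0.004543 I₀.
That is 0.4543% of the incident intensity.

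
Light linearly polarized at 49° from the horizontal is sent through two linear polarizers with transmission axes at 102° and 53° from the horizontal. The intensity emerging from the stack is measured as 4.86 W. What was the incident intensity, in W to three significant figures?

I₀ ≈ 31.2 W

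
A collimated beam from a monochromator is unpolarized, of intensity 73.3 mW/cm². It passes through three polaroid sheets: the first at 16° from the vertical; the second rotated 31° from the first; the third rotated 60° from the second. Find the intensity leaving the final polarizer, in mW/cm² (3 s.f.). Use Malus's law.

I ≈ 6.73 mW/cm²

Unpolarized light through the first polarizer → I₁ = 73.3 mW/cm²/2 = 36.65 mW/cm², polarized at 16°.
I₂ = I₁ · cos²(31°) = 36.65 · 0.7347 = 26.93 mW/cm².
I₃ = I₂ · cos²(60°) = 26.93 · 0.25 = 6.732 mW/cm².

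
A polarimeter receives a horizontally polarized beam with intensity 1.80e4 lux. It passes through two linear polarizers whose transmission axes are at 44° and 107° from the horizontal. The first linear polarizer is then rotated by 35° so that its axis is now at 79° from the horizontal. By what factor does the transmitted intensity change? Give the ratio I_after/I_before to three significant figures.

Before rotation:
By Malus's law, I₁ = I₀ cos²(44° − 0°) = I₀ cos²(44°) = 0.5174 I₀.
I₂ = I₁ cos²(107° − 44°) = 0.5174 I₀ · cos²(63°) = 0.1067 I₀.
After rotation:
I₁ = I₀ cos²(79° − 0°) = I₀ cos²(79°) = 0.03641 I₀.
I₂ = I₁ cos²(107° − 79°) = 0.03641 I₀ · cos²(28°) = 0.02838 I₀.
Ratio = 0.02838 / 0.1067 = 0.2661.

I_new/I_old ≈ 0.266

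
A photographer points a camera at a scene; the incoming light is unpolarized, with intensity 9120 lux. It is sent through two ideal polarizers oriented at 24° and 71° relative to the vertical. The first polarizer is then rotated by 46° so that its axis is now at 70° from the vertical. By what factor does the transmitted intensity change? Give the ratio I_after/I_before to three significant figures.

I_new/I_old ≈ 2.15

Before rotation:
Unpolarized light through the first polarizer → I₁ = ½ I₀, now polarized at 24°.
I₂ = I₁ cos²(71° − 24°) = 0.5 I₀ · cos²(47°) = 0.2326 I₀.
After rotation:
Unpolarized light through the first polarizer → I₁ = ½ I₀, now polarized at 70°.
I₂ = I₁ cos²(71° − 70°) = 0.5 I₀ · cos²(1°) = 0.4998 I₀.
Ratio = 0.4998 / 0.2326 = 2.149.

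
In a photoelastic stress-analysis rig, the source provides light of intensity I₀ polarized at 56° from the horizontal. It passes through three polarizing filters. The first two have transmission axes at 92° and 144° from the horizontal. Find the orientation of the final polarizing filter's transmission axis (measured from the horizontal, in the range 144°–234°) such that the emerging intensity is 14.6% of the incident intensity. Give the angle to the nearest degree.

By Malus's law, I₁ = I₀ cos²(92° − 56°) = I₀ cos²(36°) = 0.6545 I₀.
I₂ = I₁ cos²(144° − 92°) = 0.6545 I₀ · cos²(52°) = 0.2481 I₀.
Need I₃/I₀ = 0.146, so cos²(θ − 144°) = 0.146 / 0.2481 = 0.5885.
θ − 144° = arccos(√0.5885) = 39.9°, giving θ ≈ 144 + 39.9 = 183.9°.

θ ≈ 184°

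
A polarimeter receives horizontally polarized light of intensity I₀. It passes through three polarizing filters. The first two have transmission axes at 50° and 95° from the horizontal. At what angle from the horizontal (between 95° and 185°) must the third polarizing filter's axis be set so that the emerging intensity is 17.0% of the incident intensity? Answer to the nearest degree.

θ ≈ 120°

By Malus's law, I₁ = I₀ cos²(50° − 0°) = I₀ cos²(50°) = 0.4132 I₀.
I₂ = I₁ cos²(95° − 50°) = 0.4132 I₀ · cos²(45°) = 0.2066 I₀.
Need I₃/I₀ = 0.17, so cos²(θ − 95°) = 0.17 / 0.2066 = 0.8229.
θ − 95° = arccos(√0.8229) = 24.9°, giving θ ≈ 95 + 24.9 = 119.9°.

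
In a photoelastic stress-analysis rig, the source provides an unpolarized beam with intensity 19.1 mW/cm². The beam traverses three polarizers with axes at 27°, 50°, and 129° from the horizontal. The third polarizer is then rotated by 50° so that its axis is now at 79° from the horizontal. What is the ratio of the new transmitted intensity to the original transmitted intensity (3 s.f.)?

I_new/I_old ≈ 21.0

Before rotation:
Unpolarized light through the first polarizer → I₁ = ½ I₀, now polarized at 27°.
I₂ = I₁ cos²(50° − 27°) = 0.5 I₀ · cos²(23°) = 0.4237 I₀.
I₃ = I₂ cos²(129° − 50°) = 0.4237 I₀ · cos²(79°) = 0.01542 I₀.
After rotation:
Unpolarized light through the first polarizer → I₁ = ½ I₀, now polarized at 27°.
I₂ = I₁ cos²(50° − 27°) = 0.5 I₀ · cos²(23°) = 0.4237 I₀.
I₃ = I₂ cos²(79° − 50°) = 0.4237 I₀ · cos²(29°) = 0.3241 I₀.
Ratio = 0.3241 / 0.01542 = 21.01.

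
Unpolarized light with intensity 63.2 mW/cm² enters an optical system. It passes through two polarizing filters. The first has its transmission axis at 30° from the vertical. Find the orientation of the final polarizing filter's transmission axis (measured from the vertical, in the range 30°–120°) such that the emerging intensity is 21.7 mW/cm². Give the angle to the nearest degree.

θ ≈ 64°

Unpolarized light through the first polarizer → I₁ = ½ I₀, now polarized at 30°.
Target fraction: 21.7 / 63.2 mW/cm² = 0.3434 of I₀.
Need I₂/I₀ = 0.3434, so cos²(θ − 30°) = 0.3434 / 0.5 = 0.6867.
θ − 30° = arccos(√0.6867) = 34.0°, giving θ ≈ 30 + 34.0 = 64.0°.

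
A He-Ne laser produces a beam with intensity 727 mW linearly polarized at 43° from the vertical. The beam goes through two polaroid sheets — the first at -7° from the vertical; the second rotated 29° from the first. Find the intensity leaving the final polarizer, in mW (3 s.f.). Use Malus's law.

By Malus's law, I₁ = 727 mW · cos²(50°) = 300.4 mW.
I₂ = I₁ · cos²(29°) = 300.4 · 0.765 = 229.8 mW.

I ≈ 230 mW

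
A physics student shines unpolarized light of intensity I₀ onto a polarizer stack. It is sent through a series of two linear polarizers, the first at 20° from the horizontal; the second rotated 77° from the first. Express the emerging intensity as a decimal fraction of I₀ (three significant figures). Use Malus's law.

Unpolarized light through the first polarizer → I₁ = ½ I₀, now polarized at 20°.
I₂ = I₁ cos²(77°) = 0.5 · 0.0506 I₀ = 0.0253 I₀.
Transmitted fraction = 0.0253.

≈ 0.0253 I₀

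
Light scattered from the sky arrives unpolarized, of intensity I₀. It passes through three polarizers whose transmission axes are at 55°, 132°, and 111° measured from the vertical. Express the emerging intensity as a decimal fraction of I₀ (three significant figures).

Unpolarized light through the first polarizer → I₁ = ½ I₀, now polarized at 55°.
I₂ = I₁ cos²(132° − 55°) = 0.5 I₀ · cos²(77°) = 0.0253 I₀.
I₃ = I₂ cos²(111° − 132°) = 0.0253 I₀ · cos²(21°) = 0.02205 I₀.
Transmitted fraction = 0.02205.

≈ 0.0221 I₀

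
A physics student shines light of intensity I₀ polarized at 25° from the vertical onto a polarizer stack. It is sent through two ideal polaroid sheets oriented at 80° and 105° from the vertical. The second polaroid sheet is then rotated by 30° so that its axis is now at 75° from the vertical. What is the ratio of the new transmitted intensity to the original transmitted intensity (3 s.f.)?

Before rotation:
I₁ = I₀ cos²(80° − 25°) = I₀ cos²(55°) = 0.329 I₀.
I₂ = I₁ cos²(105° − 80°) = 0.329 I₀ · cos²(25°) = 0.2702 I₀.
After rotation:
I₁ = I₀ cos²(80° − 25°) = I₀ cos²(55°) = 0.329 I₀.
I₂ = I₁ cos²(75° − 80°) = 0.329 I₀ · cos²(5°) = 0.3265 I₀.
Ratio = 0.3265 / 0.2702 = 1.208.

I_new/I_old ≈ 1.21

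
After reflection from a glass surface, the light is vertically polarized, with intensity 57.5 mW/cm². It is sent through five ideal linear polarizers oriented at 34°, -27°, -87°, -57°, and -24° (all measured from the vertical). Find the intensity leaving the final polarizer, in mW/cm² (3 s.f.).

I ≈ 1.23 mW/cm²

By Malus's law, I₁ = 57.5 mW/cm² · cos²(34°) = 39.52 mW/cm².
I₂ = I₁ · cos²(61°) = 39.52 · 0.235 = 9.289 mW/cm².
I₃ = I₂ · cos²(60°) = 9.289 · 0.25 = 2.322 mW/cm².
I₄ = I₃ · cos²(30°) = 2.322 · 0.75 = 1.742 mW/cm².
I₅ = I₄ · cos²(33°) = 1.742 · 0.7034 = 1.225 mW/cm².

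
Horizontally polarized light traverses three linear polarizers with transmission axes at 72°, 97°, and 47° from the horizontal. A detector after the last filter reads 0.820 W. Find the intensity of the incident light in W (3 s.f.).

By Malus's law, I₁ = I₀ cos²(72° − 0°) = I₀ cos²(72°) = 0.09549 I₀.
I₂ = I₁ cos²(97° − 72°) = 0.09549 I₀ · cos²(25°) = 0.07844 I₀.
I₃ = I₂ cos²(47° − 97°) = 0.07844 I₀ · cos²(50°) = 0.03241 I₀.
So 0.820 W = 0.03241 I₀, giving I₀ = 0.820/0.03241 = 25.3 W.

I₀ ≈ 25.3 W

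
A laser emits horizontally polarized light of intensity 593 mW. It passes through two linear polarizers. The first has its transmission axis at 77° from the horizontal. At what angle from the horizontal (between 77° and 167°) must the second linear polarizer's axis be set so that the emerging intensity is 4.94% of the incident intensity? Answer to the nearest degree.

θ ≈ 86°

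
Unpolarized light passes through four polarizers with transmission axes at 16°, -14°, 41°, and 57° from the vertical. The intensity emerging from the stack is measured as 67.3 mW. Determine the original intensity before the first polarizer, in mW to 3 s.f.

I₀ ≈ 590 mW

Unpolarized light through the first polarizer → I₁ = ½ I₀, now polarized at 16°.
I₂ = I₁ cos²(-14° − 16°) = 0.5 I₀ · cos²(30°) = 0.375 I₀.
I₃ = I₂ cos²(41° + 14°) = 0.375 I₀ · cos²(55°) = 0.1234 I₀.
I₄ = I₃ cos²(57° − 41°) = 0.1234 I₀ · cos²(16°) = 0.114 I₀.
So 67.3 mW = 0.114 I₀, giving I₀ = 67.3/0.114 = 590.4 mW.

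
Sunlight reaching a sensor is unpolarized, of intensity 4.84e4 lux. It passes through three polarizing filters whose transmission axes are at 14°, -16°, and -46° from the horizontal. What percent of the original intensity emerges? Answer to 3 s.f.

Unpolarized light through the first polarizer → I₁ = 4.84e4 lux/2 = 2.42e+04 lux, polarized at 14°.
I₂ = I₁ · cos²(30°) = 2.42e+04 · 0.75 = 1.815e+04 lux.
I₃ = I₂ · cos²(30°) = 1.815e+04 · 0.75 = 1.361e+04 lux.
That is 28.13% of the incident intensity.

≈ 28.1%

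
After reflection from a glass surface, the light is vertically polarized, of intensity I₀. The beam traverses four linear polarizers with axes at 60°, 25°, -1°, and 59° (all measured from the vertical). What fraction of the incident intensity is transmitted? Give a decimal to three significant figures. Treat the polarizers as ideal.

By Malus's law, I₁ = I₀ cos²(60° − 0°) = I₀ cos²(60°) = 0.25 I₀.
I₂ = I₁ cos²(25° − 60°) = 0.25 I₀ · cos²(35°) = 0.1678 I₀.
I₃ = I₂ cos²(-1° − 25°) = 0.1678 I₀ · cos²(26°) = 0.1355 I₀.
I₄ = I₃ cos²(59° + 1°) = 0.1355 I₀ · cos²(60°) = 0.03388 I₀.
Transmitted fraction = 0.03388.

≈ 0.0339 I₀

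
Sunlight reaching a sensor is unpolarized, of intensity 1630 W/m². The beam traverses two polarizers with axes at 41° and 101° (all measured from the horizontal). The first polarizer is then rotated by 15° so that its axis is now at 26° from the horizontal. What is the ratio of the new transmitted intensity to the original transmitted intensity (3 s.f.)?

Before rotation:
Unpolarized light through the first polarizer → I₁ = ½ I₀, now polarized at 41°.
I₂ = I₁ cos²(101° − 41°) = 0.5 I₀ · cos²(60°) = 0.125 I₀.
After rotation:
Unpolarized light through the first polarizer → I₁ = ½ I₀, now polarized at 26°.
I₂ = I₁ cos²(101° − 26°) = 0.5 I₀ · cos²(75°) = 0.03349 I₀.
Ratio = 0.03349 / 0.125 = 0.2679.

I_new/I_old ≈ 0.268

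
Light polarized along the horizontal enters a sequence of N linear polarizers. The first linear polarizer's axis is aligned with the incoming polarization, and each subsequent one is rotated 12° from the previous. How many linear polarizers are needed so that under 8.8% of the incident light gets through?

First polarizer is aligned with the polarization: full transmission.
Each further stage multiplies by cos²(12°) = 0.9568.
After N polarizers: T = 0.9568^(N−1). Require T < 0.088 ⇒ N−1 > ln(0.088)/ln(0.9568) = 55.00, so N−1 ≥ 56 and N = 57.
Check: N=57 gives T = 0.0842 < 0.088; N=56 gives T = 0.088.

N = 57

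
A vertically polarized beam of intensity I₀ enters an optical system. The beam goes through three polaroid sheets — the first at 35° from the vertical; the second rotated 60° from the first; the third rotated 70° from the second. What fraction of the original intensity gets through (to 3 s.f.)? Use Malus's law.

By Malus's law, I₁ = I₀ cos²(35° − 0°) = I₀ cos²(35°) = 0.671 I₀.
I₂ = I₁ cos²(60°) = 0.671 · 0.25 I₀ = 0.1678 I₀.
I₃ = I₂ cos²(70°) = 0.1678 · 0.117 I₀ = 0.01962 I₀.
Transmitted fraction = 0.01962.

≈ 0.0196 I₀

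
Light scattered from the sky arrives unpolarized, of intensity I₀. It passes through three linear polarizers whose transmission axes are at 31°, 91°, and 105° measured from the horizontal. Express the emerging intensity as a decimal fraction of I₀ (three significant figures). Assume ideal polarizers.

Unpolarized light through the first polarizer → I₁ = ½ I₀, now polarized at 31°.
I₂ = I₁ cos²(91° − 31°) = 0.5 I₀ · cos²(60°) = 0.125 I₀.
I₃ = I₂ cos²(105° − 91°) = 0.125 I₀ · cos²(14°) = 0.1177 I₀.
Transmitted fraction = 0.1177.

≈ 0.118 I₀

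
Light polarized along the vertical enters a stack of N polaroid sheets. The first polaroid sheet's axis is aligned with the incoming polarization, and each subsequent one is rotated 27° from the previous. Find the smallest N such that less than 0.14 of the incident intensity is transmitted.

N = 10

First polarizer is aligned with the polarization: full transmission.
Each further stage multiplies by cos²(27°) = 0.7939.
After N polarizers: T = 0.7939^(N−1). Require T < 0.14 ⇒ N−1 > ln(0.14)/ln(0.7939) = 8.52, so N−1 ≥ 9 and N = 10.
Check: N=10 gives T = 0.1253 < 0.14; N=9 gives T = 0.1578.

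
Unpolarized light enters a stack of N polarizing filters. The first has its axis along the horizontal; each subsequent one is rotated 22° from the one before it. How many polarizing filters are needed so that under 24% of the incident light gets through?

First polarizer halves the unpolarized light: factor 1/2.
Each further stage multiplies by cos²(22°) = 0.8597.
After N polarizers: T = 0.5·0.8597^(N−1). Require T < 0.24 ⇒ N−1 > ln(0.24/0.5)/ln(0.8597) = 4.85, so N−1 ≥ 5 and N = 6.
Check: N=6 gives T = 0.2348 < 0.24; N=5 gives T = 0.2731.

N = 6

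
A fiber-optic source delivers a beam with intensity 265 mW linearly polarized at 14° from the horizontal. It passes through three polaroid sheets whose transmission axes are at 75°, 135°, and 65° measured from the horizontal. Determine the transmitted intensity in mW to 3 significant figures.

I ≈ 1.82 mW

By Malus's law, I₁ = 265 mW · cos²(61°) = 62.29 mW.
I₂ = I₁ · cos²(60°) = 62.29 · 0.25 = 15.57 mW.
I₃ = I₂ · cos²(70°) = 15.57 · 0.117 = 1.822 mW.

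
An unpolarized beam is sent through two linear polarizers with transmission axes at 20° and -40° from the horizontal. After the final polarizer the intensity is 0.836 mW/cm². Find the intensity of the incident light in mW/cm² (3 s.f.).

I₀ ≈ 6.69 mW/cm²

Unpolarized light through the first polarizer → I₁ = ½ I₀, now polarized at 20°.
I₂ = I₁ cos²(-40° − 20°) = 0.5 I₀ · cos²(60°) = 0.125 I₀.
So 0.836 mW/cm² = 0.125 I₀, giving I₀ = 0.836/0.125 = 6.688 mW/cm².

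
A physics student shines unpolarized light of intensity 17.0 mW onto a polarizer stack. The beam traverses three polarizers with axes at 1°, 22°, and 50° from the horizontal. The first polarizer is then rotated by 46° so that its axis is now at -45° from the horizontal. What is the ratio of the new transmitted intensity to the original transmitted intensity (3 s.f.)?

Before rotation:
Unpolarized light through the first polarizer → I₁ = ½ I₀, now polarized at 1°.
I₂ = I₁ cos²(22° − 1°) = 0.5 I₀ · cos²(21°) = 0.4358 I₀.
I₃ = I₂ cos²(50° − 22°) = 0.4358 I₀ · cos²(28°) = 0.3397 I₀.
After rotation:
Unpolarized light through the first polarizer → I₁ = ½ I₀, now polarized at -45°.
I₂ = I₁ cos²(22° + 45°) = 0.5 I₀ · cos²(67°) = 0.07634 I₀.
I₃ = I₂ cos²(50° − 22°) = 0.07634 I₀ · cos²(28°) = 0.05951 I₀.
Ratio = 0.05951 / 0.3397 = 0.1752.

I_new/I_old ≈ 0.175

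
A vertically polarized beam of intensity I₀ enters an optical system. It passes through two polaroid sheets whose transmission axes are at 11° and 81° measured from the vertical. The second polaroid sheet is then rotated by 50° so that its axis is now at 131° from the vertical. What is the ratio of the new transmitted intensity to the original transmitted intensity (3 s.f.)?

Before rotation:
By Malus's law, I₁ = I₀ cos²(11° − 0°) = I₀ cos²(11°) = 0.9636 I₀.
I₂ = I₁ cos²(81° − 11°) = 0.9636 I₀ · cos²(70°) = 0.1127 I₀.
After rotation:
I₁ = I₀ cos²(11° − 0°) = I₀ cos²(11°) = 0.9636 I₀.
Angle between axes 1 and 2: 60°. I₂ = 0.9636 I₀ · cos²(60°) = 0.2409 I₀.
Ratio = 0.2409 / 0.1127 = 2.137.

I_new/I_old ≈ 2.14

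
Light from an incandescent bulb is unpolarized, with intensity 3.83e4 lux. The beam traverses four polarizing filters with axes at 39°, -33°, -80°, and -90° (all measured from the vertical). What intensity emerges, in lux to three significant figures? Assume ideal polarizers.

I ≈ 825 lux

Unpolarized light through the first polarizer → I₁ = 3.83e4 lux/2 = 1.915e+04 lux, polarized at 39°.
I₂ = I₁ · cos²(72°) = 1.915e+04 · 0.09549 = 1829 lux.
I₃ = I₂ · cos²(47°) = 1829 · 0.4651 = 850.6 lux.
I₄ = I₃ · cos²(10°) = 850.6 · 0.9698 = 824.9 lux.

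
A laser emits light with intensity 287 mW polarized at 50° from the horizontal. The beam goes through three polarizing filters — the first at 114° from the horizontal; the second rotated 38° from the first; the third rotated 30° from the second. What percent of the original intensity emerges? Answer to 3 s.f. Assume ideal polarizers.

≈ 8.95%

I₁ = 287 mW · cos²(64°) = 55.15 mW.
I₂ = I₁ · cos²(38°) = 55.15 · 0.621 = 34.25 mW.
I₃ = I₂ · cos²(30°) = 34.25 · 0.75 = 25.69 mW.
That is 8.95% of the incident intensity.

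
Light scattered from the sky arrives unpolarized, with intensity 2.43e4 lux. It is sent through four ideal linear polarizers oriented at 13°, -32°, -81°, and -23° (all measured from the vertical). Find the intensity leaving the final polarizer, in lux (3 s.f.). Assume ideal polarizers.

Unpolarized light through the first polarizer → I₁ = 2.43e4 lux/2 = 1.215e+04 lux, polarized at 13°.
I₂ = I₁ · cos²(45°) = 1.215e+04 · 0.5 = 6075 lux.
I₃ = I₂ · cos²(49°) = 6075 · 0.4304 = 2615 lux.
I₄ = I₃ · cos²(58°) = 2615 · 0.2808 = 734.3 lux.

I ≈ 734 lux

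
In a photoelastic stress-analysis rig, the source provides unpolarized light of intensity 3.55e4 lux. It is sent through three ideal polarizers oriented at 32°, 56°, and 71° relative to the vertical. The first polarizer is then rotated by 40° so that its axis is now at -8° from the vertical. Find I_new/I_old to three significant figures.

Before rotation:
Unpolarized light through the first polarizer → I₁ = ½ I₀, now polarized at 32°.
I₂ = I₁ cos²(56° − 32°) = 0.5 I₀ · cos²(24°) = 0.4173 I₀.
I₃ = I₂ cos²(71° − 56°) = 0.4173 I₀ · cos²(15°) = 0.3893 I₀.
After rotation:
Unpolarized light through the first polarizer → I₁ = ½ I₀, now polarized at -8°.
I₂ = I₁ cos²(56° + 8°) = 0.5 I₀ · cos²(64°) = 0.09608 I₀.
I₃ = I₂ cos²(71° − 56°) = 0.09608 I₀ · cos²(15°) = 0.08965 I₀.
Ratio = 0.08965 / 0.3893 = 0.2303.

I_new/I_old ≈ 0.230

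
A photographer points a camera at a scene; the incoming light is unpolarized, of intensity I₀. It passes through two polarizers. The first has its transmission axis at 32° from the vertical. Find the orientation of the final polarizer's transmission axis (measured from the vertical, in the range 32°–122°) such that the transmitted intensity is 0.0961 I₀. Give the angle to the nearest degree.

θ ≈ 96°

Unpolarized light through the first polarizer → I₁ = ½ I₀, now polarized at 32°.
Need I₂/I₀ = 0.0961, so cos²(θ − 32°) = 0.0961 / 0.5 = 0.1922.
θ − 32° = arccos(√0.1922) = 64.0°, giving θ ≈ 32 + 64.0 = 96.0°.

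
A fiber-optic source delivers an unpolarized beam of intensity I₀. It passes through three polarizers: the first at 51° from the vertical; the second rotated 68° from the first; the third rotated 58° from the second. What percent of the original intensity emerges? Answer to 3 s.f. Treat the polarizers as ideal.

≈ 1.97%

Unpolarized light through the first polarizer → I₁ = ½ I₀, now polarized at 51°.
I₂ = I₁ cos²(68°) = 0.5 · 0.1403 I₀ = 0.07017 I₀.
I₃ = I₂ cos²(58°) = 0.07017 · 0.2808 I₀ = 0.0197 I₀.
That is 1.97% of the incident intensity.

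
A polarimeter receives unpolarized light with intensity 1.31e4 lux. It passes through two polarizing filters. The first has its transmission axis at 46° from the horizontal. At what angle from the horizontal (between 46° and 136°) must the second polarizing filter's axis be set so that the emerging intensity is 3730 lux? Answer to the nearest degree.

θ ≈ 87°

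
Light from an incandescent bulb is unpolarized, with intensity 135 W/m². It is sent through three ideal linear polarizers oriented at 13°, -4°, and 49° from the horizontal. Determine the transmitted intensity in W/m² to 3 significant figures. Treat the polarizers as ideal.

Unpolarized light through the first polarizer → I₁ = 135 W/m²/2 = 67.5 W/m², polarized at 13°.
I₂ = I₁ · cos²(17°) = 67.5 · 0.9145 = 61.73 W/m².
I₃ = I₂ · cos²(53°) = 61.73 · 0.3622 = 22.36 W/m².

I ≈ 22.4 W/m²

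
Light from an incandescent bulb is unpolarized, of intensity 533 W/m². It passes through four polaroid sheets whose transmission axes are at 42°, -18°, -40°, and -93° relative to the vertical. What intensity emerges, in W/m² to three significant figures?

Unpolarized light through the first polarizer → I₁ = 533 W/m²/2 = 266.5 W/m², polarized at 42°.
I₂ = I₁ · cos²(60°) = 266.5 · 0.25 = 66.63 W/m².
I₃ = I₂ · cos²(22°) = 66.63 · 0.8597 = 57.28 W/m².
I₄ = I₃ · cos²(53°) = 57.28 · 0.3622 = 20.74 W/m².

I ≈ 20.7 W/m²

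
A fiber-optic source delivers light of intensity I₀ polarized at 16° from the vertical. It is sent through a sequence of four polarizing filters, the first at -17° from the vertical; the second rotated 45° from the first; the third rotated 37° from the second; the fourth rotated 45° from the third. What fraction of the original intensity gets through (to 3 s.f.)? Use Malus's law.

≈ 0.112 I₀

By Malus's law, I₁ = I₀ cos²(-17° − 16°) = I₀ cos²(33°) = 0.7034 I₀.
I₂ = I₁ cos²(45°) = 0.7034 · 0.5 I₀ = 0.3517 I₀.
I₃ = I₂ cos²(37°) = 0.3517 · 0.6378 I₀ = 0.2243 I₀.
I₄ = I₃ cos²(45°) = 0.2243 · 0.5 I₀ = 0.1122 I₀.
Transmitted fraction = 0.1122.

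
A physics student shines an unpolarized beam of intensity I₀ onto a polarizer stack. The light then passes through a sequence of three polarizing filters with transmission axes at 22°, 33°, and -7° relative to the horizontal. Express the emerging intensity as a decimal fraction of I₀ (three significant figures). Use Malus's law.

≈ 0.283 I₀

Unpolarized light through the first polarizer → I₁ = ½ I₀, now polarized at 22°.
I₂ = I₁ cos²(33° − 22°) = 0.5 I₀ · cos²(11°) = 0.4818 I₀.
I₃ = I₂ cos²(-7° − 33°) = 0.4818 I₀ · cos²(40°) = 0.2827 I₀.
Transmitted fraction = 0.2827.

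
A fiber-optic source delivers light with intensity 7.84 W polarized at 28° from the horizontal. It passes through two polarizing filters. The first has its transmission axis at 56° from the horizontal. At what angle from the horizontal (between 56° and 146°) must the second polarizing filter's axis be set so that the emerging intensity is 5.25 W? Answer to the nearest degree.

θ ≈ 78°

I₁ = I₀ cos²(56° − 28°) = I₀ cos²(28°) = 0.7796 I₀.
Target fraction: 5.25 / 7.84 W = 0.6696 of I₀.
Need I₂/I₀ = 0.6696, so cos²(θ − 56°) = 0.6696 / 0.7796 = 0.859.
θ − 56° = arccos(√0.859) = 22.1°, giving θ ≈ 56 + 22.1 = 78.1°.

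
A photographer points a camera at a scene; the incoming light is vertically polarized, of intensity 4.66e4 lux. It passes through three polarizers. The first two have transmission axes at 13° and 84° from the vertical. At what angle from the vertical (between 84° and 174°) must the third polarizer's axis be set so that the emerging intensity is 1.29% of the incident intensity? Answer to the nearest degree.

I₁ = I₀ cos²(13° − 0°) = I₀ cos²(13°) = 0.9494 I₀.
I₂ = I₁ cos²(84° − 13°) = 0.9494 I₀ · cos²(71°) = 0.1006 I₀.
Need I₃/I₀ = 0.0129, so cos²(θ − 84°) = 0.0129 / 0.1006 = 0.1282.
θ − 84° = arccos(√0.1282) = 69.0°, giving θ ≈ 84 + 69.0 = 153.0°.

θ ≈ 153°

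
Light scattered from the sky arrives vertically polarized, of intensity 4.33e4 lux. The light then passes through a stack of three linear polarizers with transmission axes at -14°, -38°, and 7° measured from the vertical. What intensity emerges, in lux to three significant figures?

I ≈ 1.70e4 lux

I₁ = 4.33e4 lux · cos²(14°) = 4.077e+04 lux.
I₂ = I₁ · cos²(24°) = 4.077e+04 · 0.8346 = 3.402e+04 lux.
I₃ = I₂ · cos²(45°) = 3.402e+04 · 0.5 = 1.701e+04 lux.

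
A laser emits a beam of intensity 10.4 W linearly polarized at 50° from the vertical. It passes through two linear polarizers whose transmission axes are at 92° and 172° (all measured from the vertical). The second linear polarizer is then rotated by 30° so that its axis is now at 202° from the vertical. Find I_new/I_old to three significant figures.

I_new/I_old ≈ 3.88

Before rotation:
By Malus's law, I₁ = I₀ cos²(92° − 50°) = I₀ cos²(42°) = 0.5523 I₀.
I₂ = I₁ cos²(172° − 92°) = 0.5523 I₀ · cos²(80°) = 0.01665 I₀.
After rotation:
I₁ = I₀ cos²(92° − 50°) = I₀ cos²(42°) = 0.5523 I₀.
Angle between axes 1 and 2: 70°. I₂ = 0.5523 I₀ · cos²(70°) = 0.0646 I₀.
Ratio = 0.0646 / 0.01665 = 3.879.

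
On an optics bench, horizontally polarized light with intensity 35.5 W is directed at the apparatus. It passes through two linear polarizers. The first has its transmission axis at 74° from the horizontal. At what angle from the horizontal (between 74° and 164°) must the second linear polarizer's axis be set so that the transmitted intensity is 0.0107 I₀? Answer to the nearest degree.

θ ≈ 142°

I₁ = I₀ cos²(74° − 0°) = I₀ cos²(74°) = 0.07598 I₀.
Need I₂/I₀ = 0.0107, so cos²(θ − 74°) = 0.0107 / 0.07598 = 0.1408.
θ − 74° = arccos(√0.1408) = 68.0°, giving θ ≈ 74 + 68.0 = 142.0°.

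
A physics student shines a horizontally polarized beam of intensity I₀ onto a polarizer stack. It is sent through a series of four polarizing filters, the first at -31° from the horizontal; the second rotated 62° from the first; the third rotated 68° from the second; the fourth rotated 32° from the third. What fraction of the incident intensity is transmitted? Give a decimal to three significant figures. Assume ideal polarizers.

≈ 0.0163 I₀

I₁ = I₀ cos²(-31° − 0°) = I₀ cos²(31°) = 0.7347 I₀.
I₂ = I₁ cos²(62°) = 0.7347 · 0.2204 I₀ = 0.1619 I₀.
I₃ = I₂ cos²(68°) = 0.1619 · 0.1403 I₀ = 0.02272 I₀.
I₄ = I₃ cos²(32°) = 0.02272 · 0.7192 I₀ = 0.01634 I₀.
Transmitted fraction = 0.01634.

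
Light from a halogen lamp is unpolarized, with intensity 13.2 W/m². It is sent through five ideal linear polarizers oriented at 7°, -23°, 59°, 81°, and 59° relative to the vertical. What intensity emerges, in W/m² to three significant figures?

Unpolarized light through the first polarizer → I₁ = 13.2 W/m²/2 = 6.6 W/m², polarized at 7°.
I₂ = I₁ · cos²(30°) = 6.6 · 0.75 = 4.95 W/m².
I₃ = I₂ · cos²(82°) = 4.95 · 0.01937 = 0.09588 W/m².
I₄ = I₃ · cos²(22°) = 0.09588 · 0.8597 = 0.08242 W/m².
I₅ = I₄ · cos²(22°) = 0.08242 · 0.8597 = 0.07086 W/m².

I ≈ 0.0709 W/m²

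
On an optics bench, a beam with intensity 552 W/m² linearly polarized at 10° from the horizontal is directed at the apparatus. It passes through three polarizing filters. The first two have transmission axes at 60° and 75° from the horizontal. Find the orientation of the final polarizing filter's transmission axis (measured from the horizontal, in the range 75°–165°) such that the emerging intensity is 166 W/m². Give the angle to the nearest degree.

θ ≈ 103°

By Malus's law, I₁ = I₀ cos²(60° − 10°) = I₀ cos²(50°) = 0.4132 I₀.
I₂ = I₁ cos²(75° − 60°) = 0.4132 I₀ · cos²(15°) = 0.3855 I₀.
Target fraction: 166 / 552 W/m² = 0.3007 of I₀.
Need I₃/I₀ = 0.3007, so cos²(θ − 75°) = 0.3007 / 0.3855 = 0.7801.
θ − 75° = arccos(√0.7801) = 28.0°, giving θ ≈ 75 + 28.0 = 103.0°.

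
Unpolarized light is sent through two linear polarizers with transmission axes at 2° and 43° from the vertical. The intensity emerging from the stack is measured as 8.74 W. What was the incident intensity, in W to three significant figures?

Unpolarized light through the first polarizer → I₁ = ½ I₀, now polarized at 2°.
I₂ = I₁ cos²(43° − 2°) = 0.5 I₀ · cos²(41°) = 0.2848 I₀.
So 8.74 W = 0.2848 I₀, giving I₀ = 8.74/0.2848 = 30.69 W.

I₀ ≈ 30.7 W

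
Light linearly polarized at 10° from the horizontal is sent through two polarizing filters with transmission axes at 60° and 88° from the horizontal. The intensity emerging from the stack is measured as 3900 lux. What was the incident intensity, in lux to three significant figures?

I₀ ≈ 1.21e4 lux

I₁ = I₀ cos²(60° − 10°) = I₀ cos²(50°) = 0.4132 I₀.
I₂ = I₁ cos²(88° − 60°) = 0.4132 I₀ · cos²(28°) = 0.3221 I₀.
So 3900 lux = 0.3221 I₀, giving I₀ = 3900/0.3221 = 1.211e+04 lux.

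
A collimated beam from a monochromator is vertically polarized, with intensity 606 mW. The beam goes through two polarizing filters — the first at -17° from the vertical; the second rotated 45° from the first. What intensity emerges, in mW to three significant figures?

I ≈ 277 mW

I₁ = 606 mW · cos²(17°) = 554.2 mW.
I₂ = I₁ · cos²(45°) = 554.2 · 0.5 = 277.1 mW.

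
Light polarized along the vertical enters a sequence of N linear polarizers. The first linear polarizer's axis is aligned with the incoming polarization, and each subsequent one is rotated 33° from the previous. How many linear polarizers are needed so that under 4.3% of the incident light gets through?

N = 10

First polarizer is aligned with the polarization: full transmission.
Each further stage multiplies by cos²(33°) = 0.7034.
After N polarizers: T = 0.7034^(N−1). Require T < 0.043 ⇒ N−1 > ln(0.043)/ln(0.7034) = 8.94, so N−1 ≥ 9 and N = 10.
Check: N=10 gives T = 0.04214 < 0.043; N=9 gives T = 0.0599.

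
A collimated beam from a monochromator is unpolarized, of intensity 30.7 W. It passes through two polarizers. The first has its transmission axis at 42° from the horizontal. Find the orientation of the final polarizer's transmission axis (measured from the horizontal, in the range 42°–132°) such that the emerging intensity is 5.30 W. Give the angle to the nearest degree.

θ ≈ 96°

Unpolarized light through the first polarizer → I₁ = ½ I₀, now polarized at 42°.
Target fraction: 5.30 / 30.7 W = 0.1726 of I₀.
Need I₂/I₀ = 0.1726, so cos²(θ − 42°) = 0.1726 / 0.5 = 0.3453.
θ − 42° = arccos(√0.3453) = 54.0°, giving θ ≈ 42 + 54.0 = 96.0°.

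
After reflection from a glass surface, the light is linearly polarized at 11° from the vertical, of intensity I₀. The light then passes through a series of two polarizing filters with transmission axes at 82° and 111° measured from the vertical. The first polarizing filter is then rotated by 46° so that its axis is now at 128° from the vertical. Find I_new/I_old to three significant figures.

I_new/I_old ≈ 2.32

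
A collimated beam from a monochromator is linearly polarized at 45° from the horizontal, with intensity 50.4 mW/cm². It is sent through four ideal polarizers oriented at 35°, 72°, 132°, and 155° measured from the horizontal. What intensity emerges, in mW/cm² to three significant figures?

I ≈ 6.60 mW/cm²

I₁ = 50.4 mW/cm² · cos²(10°) = 48.88 mW/cm².
I₂ = I₁ · cos²(37°) = 48.88 · 0.6378 = 31.18 mW/cm².
I₃ = I₂ · cos²(60°) = 31.18 · 0.25 = 7.794 mW/cm².
I₄ = I₃ · cos²(23°) = 7.794 · 0.8473 = 6.604 mW/cm².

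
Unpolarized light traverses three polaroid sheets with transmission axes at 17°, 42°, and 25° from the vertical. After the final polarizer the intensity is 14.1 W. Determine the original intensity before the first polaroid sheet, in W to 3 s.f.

Unpolarized light through the first polarizer → I₁ = ½ I₀, now polarized at 17°.
I₂ = I₁ cos²(42° − 17°) = 0.5 I₀ · cos²(25°) = 0.4107 I₀.
I₃ = I₂ cos²(25° − 42°) = 0.4107 I₀ · cos²(17°) = 0.3756 I₀.
So 14.1 W = 0.3756 I₀, giving I₀ = 14.1/0.3756 = 37.54 W.

I₀ ≈ 37.5 W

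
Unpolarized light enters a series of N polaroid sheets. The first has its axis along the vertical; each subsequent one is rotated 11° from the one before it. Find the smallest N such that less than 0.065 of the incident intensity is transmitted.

First polarizer halves the unpolarized light: factor 1/2.
Each further stage multiplies by cos²(11°) = 0.9636.
After N polarizers: T = 0.5·0.9636^(N−1). Require T < 0.065 ⇒ N−1 > ln(0.065/0.5)/ln(0.9636) = 55.01, so N−1 ≥ 56 and N = 57.
Check: N=57 gives T = 0.06266 < 0.065; N=56 gives T = 0.06503.

N = 57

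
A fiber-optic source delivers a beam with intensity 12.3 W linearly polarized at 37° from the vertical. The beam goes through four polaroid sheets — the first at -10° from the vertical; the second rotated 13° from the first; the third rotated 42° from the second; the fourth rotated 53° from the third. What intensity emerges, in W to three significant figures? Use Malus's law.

By Malus's law, I₁ = 12.3 W · cos²(47°) = 5.721 W.
I₂ = I₁ · cos²(13°) = 5.721 · 0.9494 = 5.431 W.
I₃ = I₂ · cos²(42°) = 5.431 · 0.5523 = 3 W.
I₄ = I₃ · cos²(53°) = 3 · 0.3622 = 1.086 W.

I ≈ 1.09 W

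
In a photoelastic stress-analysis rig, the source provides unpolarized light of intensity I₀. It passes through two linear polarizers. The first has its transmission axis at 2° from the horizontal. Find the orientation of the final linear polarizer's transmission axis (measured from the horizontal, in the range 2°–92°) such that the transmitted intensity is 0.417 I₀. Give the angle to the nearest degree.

Unpolarized light through the first polarizer → I₁ = ½ I₀, now polarized at 2°.
Need I₂/I₀ = 0.417, so cos²(θ − 2°) = 0.417 / 0.5 = 0.834.
θ − 2° = arccos(√0.834) = 24.0°, giving θ ≈ 2 + 24.0 = 26.0°.

θ ≈ 26°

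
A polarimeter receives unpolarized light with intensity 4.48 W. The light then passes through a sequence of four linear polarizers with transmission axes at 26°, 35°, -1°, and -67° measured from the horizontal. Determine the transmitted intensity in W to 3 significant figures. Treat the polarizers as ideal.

I ≈ 0.237 W

Unpolarized light through the first polarizer → I₁ = 4.48 W/2 = 2.24 W, polarized at 26°.
I₂ = I₁ · cos²(9°) = 2.24 · 0.9755 = 2.185 W.
I₃ = I₂ · cos²(36°) = 2.185 · 0.6545 = 1.43 W.
I₄ = I₃ · cos²(66°) = 1.43 · 0.1654 = 0.2366 W.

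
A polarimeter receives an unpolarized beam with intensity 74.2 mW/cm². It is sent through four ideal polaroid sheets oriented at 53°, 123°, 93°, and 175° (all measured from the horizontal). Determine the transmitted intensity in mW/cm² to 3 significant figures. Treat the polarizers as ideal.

I ≈ 0.0630 mW/cm²

Unpolarized light through the first polarizer → I₁ = 74.2 mW/cm²/2 = 37.1 mW/cm², polarized at 53°.
I₂ = I₁ · cos²(70°) = 37.1 · 0.117 = 4.34 mW/cm².
I₃ = I₂ · cos²(30°) = 4.34 · 0.75 = 3.255 mW/cm².
I₄ = I₃ · cos²(82°) = 3.255 · 0.01937 = 0.06304 mW/cm².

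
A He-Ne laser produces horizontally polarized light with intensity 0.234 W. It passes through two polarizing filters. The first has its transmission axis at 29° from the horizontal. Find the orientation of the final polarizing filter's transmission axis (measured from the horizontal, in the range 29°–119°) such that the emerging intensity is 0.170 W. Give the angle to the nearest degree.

θ ≈ 42°

By Malus's law, I₁ = I₀ cos²(29° − 0°) = I₀ cos²(29°) = 0.765 I₀.
Target fraction: 0.170 / 0.234 W = 0.7265 of I₀.
Need I₂/I₀ = 0.7265, so cos²(θ − 29°) = 0.7265 / 0.765 = 0.9497.
θ − 29° = arccos(√0.9497) = 13.0°, giving θ ≈ 29 + 13.0 = 42.0°.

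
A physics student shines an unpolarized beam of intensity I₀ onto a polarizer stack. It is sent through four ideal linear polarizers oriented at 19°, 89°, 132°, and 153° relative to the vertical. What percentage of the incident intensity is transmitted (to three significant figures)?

≈ 2.73%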